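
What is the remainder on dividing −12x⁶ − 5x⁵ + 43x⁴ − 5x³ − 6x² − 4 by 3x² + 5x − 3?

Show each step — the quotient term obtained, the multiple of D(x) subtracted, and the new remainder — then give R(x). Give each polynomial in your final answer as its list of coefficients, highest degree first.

Step 1: lead(−12x⁶ − 5x⁵ + 43x⁴ − 5x³ − 6x² − 4) ÷ lead(D) = −12x⁶ ÷ 3x² = −4x⁴. Subtract (−4x⁴)·D = −12x⁶ − 20x⁵ + 12x⁴. Remainder: 15x⁵ + 31x⁴ − 5x³ − 6x² − 4.
Step 2: lead(15x⁵ + 31x⁴ − 5x³ − 6x² − 4) ÷ lead(D) = 15x⁵ ÷ 3x² = 5x³. Subtract (5x³)·D = 15x⁵ + 25x⁴ − 15x³. Remainder: 6x⁴ + 10x³ − 6x² − 4.
Step 3: lead(6x⁴ + 10x³ − 6x² − 4) ÷ lead(D) = 6x⁴ ÷ 3x² = 2x². Subtract (2x²)·D = 6x⁴ + 10x³ − 6x². Remainder: −4.

R = [-4]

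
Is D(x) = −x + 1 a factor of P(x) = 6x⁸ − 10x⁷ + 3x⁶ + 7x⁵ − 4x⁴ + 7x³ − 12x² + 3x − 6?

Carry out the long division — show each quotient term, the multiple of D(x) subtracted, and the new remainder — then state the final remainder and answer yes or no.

R(x) = −6, so D(x) is not a factor of P(x). no

Step 1: lead(6x⁸ − 10x⁷ + 3x⁶ + 7x⁵ − 4x⁴ + 7x³ − 12x² + 3x − 6) ÷ lead(D) = 6x⁸ ÷ −x = −6x⁷. Subtract (−6x⁷)·D = 6x⁸ − 6x⁷. Remainder: −4x⁷ + 3x⁶ + 7x⁵ − 4x⁴ + 7x³ − 12x² + 3x − 6.
Step 2: lead(−4x⁷ + 3x⁶ + 7x⁵ − 4x⁴ + 7x³ − 12x² + 3x − 6) ÷ lead(D) = −4x⁷ ÷ −x = 4x⁶. Subtract (4x⁶)·D = −4x⁷ + 4x⁶. Remainder: −x⁶ + 7x⁵ − 4x⁴ + 7x³ − 12x² + 3x − 6.
Step 3: lead(−x⁶ + 7x⁵ − 4x⁴ + 7x³ − 12x² + 3x − 6) ÷ lead(D) = −x⁶ ÷ −x = x⁵. Subtract (x⁵)·D = −x⁶ + x⁵. Remainder: 6x⁵ − 4x⁴ + 7x³ − 12x² + 3x − 6.
Step 4: lead(6x⁵ − 4x⁴ + 7x³ − 12x² + 3x − 6) ÷ lead(D) = 6x⁵ ÷ −x = −6x⁴. Subtract (−6x⁴)·D = 6x⁵ − 6x⁴. Remainder: 2x⁴ + 7x³ − 12x² + 3x − 6.
Step 5: lead(2x⁴ + 7x³ − 12x² + 3x − 6) ÷ lead(D) = 2x⁴ ÷ −x = −2x³. Subtract (−2x³)·D = 2x⁴ − 2x³. Remainder: 9x³ − 12x² + 3x − 6.
Step 6: lead(9x³ − 12x² + 3x − 6) ÷ lead(D) = 9x³ ÷ −x = −9x². Subtract (−9x²)·D = 9x³ − 9x². Remainder: −3x² + 3x − 6.
Step 7: lead(−3x² + 3x − 6) ÷ lead(D) = −3x² ÷ −x = 3x. Subtract (3x)·D = −3x² + 3x. Remainder: −6.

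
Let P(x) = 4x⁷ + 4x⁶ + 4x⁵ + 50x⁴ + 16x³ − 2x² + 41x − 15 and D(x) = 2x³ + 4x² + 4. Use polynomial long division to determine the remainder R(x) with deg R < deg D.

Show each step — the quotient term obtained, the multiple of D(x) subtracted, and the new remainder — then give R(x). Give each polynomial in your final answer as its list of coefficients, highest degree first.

R = [-2, 5, 9]

Step 1: lead(4x⁷ + 4x⁶ + 4x⁵ + 50x⁴ + 16x³ − 2x² + 41x − 15) ÷ lead(D) = 4x⁷ ÷ 2x³ = 2x⁴. Subtract (2x⁴)·D = 4x⁷ + 8x⁶ + 8x⁴. Remainder: −4x⁶ + 4x⁵ + 42x⁴ + 16x³ − 2x² + 41x − 15.
Step 2: lead(−4x⁶ + 4x⁵ + 42x⁴ + 16x³ − 2x² + 41x − 15) ÷ lead(D) = −4x⁶ ÷ 2x³ = −2x³. Subtract (−2x³)·D = −4x⁶ − 8x⁵ − 8x³. Remainder: 12x⁵ + 42x⁴ + 24x³ − 2x² + 41x − 15.
Step 3: lead(12x⁵ + 42x⁴ + 24x³ − 2x² + 41x − 15) ÷ lead(D) = 12x⁵ ÷ 2x³ = 6x². Subtract (6x²)·D = 12x⁵ + 24x⁴ + 24x². Remainder: 18x⁴ + 24x³ − 26x² + 41x − 15.
Step 4: lead(18x⁴ + 24x³ − 26x² + 41x − 15) ÷ lead(D) = 18x⁴ ÷ 2x³ = 9x. Subtract (9x)·D = 18x⁴ + 36x³ + 36x. Remainder: −12x³ − 26x² + 5x − 15.
Step 5: lead(−12x³ − 26x² + 5x − 15) ÷ lead(D) = −12x³ ÷ 2x³ = −6. Subtract (−6)·D = −12x³ − 24x² − 24. Remainder: −2x² + 5x + 9.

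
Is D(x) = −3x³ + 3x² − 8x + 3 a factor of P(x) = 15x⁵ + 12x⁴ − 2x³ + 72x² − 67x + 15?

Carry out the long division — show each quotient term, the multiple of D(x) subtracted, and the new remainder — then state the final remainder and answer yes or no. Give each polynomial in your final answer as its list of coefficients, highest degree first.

R = [0], so D(x) is a factor of P(x). yes

Step 1: lead(15x⁵ + 12x⁴ − 2x³ + 72x² − 67x + 15) ÷ lead(D) = 15x⁵ ÷ −3x³ = −5x². Subtract (−5x²)·D = 15x⁵ − 15x⁴ + 40x³ − 15x². Remainder: 27x⁴ − 42x³ + 87x² − 67x + 15.
Step 2: lead(27x⁴ − 42x³ + 87x² − 67x + 15) ÷ lead(D) = 27x⁴ ÷ −3x³ = −9x. Subtract (−9x)·D = 27x⁴ − 27x³ + 72x² − 27x. Remainder: −15x³ + 15x² − 40x + 15.
Step 3: lead(−15x³ + 15x² − 40x + 15) ÷ lead(D) = −15x³ ÷ −3x³ = 5. Subtract (5)·D = −15x³ + 15x² − 40x + 15. Remainder: 0.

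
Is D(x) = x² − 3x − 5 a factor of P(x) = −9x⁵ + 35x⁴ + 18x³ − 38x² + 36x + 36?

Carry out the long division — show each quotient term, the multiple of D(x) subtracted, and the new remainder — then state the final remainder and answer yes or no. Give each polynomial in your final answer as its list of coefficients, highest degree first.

R = [1], so D(x) is not a factor of P(x). no

Step 1: lead(−9x⁵ + 35x⁴ + 18x³ − 38x² + 36x + 36) ÷ lead(D) = −9x⁵ ÷ x² = −9x³. Subtract (−9x³)·D = −9x⁵ + 27x⁴ + 45x³. Remainder: 8x⁴ − 27x³ − 38x² + 36x + 36.
Step 2: lead(8x⁴ − 27x³ − 38x² + 36x + 36) ÷ lead(D) = 8x⁴ ÷ x² = 8x². Subtract (8x²)·D = 8x⁴ − 24x³ − 40x². Remainder: −3x³ + 2x² + 36x + 36.
Step 3: lead(−3x³ + 2x² + 36x + 36) ÷ lead(D) = −3x³ ÷ x² = −3x. Subtract (−3x)·D = −3x³ + 9x² + 15x. Remainder: −7x² + 21x + 36.
Step 4: lead(−7x² + 21x + 36) ÷ lead(D) = −7x² ÷ x² = −7. Subtract (−7)·D = −7x² + 21x + 35. Remainder: 1.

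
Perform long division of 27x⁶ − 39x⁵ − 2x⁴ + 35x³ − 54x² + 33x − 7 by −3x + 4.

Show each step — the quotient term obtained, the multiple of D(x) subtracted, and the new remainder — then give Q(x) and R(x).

Q(x) = −9x⁵ + x⁴ + 2x³ − 9x² + 6x − 3; R(x) = 5

Step 1: lead(27x⁶ − 39x⁵ − 2x⁴ + 35x³ − 54x² + 33x − 7) ÷ lead(D) = 27x⁶ ÷ −3x = −9x⁵. Subtract (−9x⁵)·D = 27x⁶ − 36x⁵. Remainder: −3x⁵ − 2x⁴ + 35x³ − 54x² + 33x − 7.
Step 2: lead(−3x⁵ − 2x⁴ + 35x³ − 54x² + 33x − 7) ÷ lead(D) = −3x⁵ ÷ −3x = x⁴. Subtract (x⁴)·D = −3x⁵ + 4x⁴. Remainder: −6x⁴ + 35x³ − 54x² + 33x − 7.
Step 3: lead(−6x⁴ + 35x³ − 54x² + 33x − 7) ÷ lead(D) = −6x⁴ ÷ −3x = 2x³. Subtract (2x³)·D = −6x⁴ + 8x³. Remainder: 27x³ − 54x² + 33x − 7.
Step 4: lead(27x³ − 54x² + 33x − 7) ÷ lead(D) = 27x³ ÷ −3x = −9x². Subtract (−9x²)·D = 27x³ − 36x². Remainder: −18x² + 33x − 7.
Step 5: lead(−18x² + 33x − 7) ÷ lead(D) = −18x² ÷ −3x = 6x. Subtract (6x)·D = −18x² + 24x. Remainder: 9x − 7.
Step 6: lead(9x − 7) ÷ lead(D) = 9x ÷ −3x = −3. Subtract (−3)·D = 9x − 12. Remainder: 5.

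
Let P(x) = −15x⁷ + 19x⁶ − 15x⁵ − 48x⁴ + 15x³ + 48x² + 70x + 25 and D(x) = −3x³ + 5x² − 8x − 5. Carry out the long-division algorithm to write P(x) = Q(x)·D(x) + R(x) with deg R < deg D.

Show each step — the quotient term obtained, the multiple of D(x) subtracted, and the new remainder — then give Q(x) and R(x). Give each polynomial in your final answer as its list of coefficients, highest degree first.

Q = [5, 2, -5, -6, -5]; R = [0]

Step 1: lead(−15x⁷ + 19x⁶ − 15x⁵ − 48x⁴ + 15x³ + 48x² + 70x + 25) ÷ lead(D) = −15x⁷ ÷ −3x³ = 5x⁴. Subtract (5x⁴)·D = −15x⁷ + 25x⁶ − 40x⁵ − 25x⁴. Remainder: −6x⁶ + 25x⁵ − 23x⁴ + 15x³ + 48x² + 70x + 25.
Step 2: lead(−6x⁶ + 25x⁵ − 23x⁴ + 15x³ + 48x² + 70x + 25) ÷ lead(D) = −6x⁶ ÷ −3x³ = 2x³. Subtract (2x³)·D = −6x⁶ + 10x⁵ − 16x⁴ − 10x³. Remainder: 15x⁵ − 7x⁴ + 25x³ + 48x² + 70x + 25.
Step 3: lead(15x⁵ − 7x⁴ + 25x³ + 48x² + 70x + 25) ÷ lead(D) = 15x⁵ ÷ −3x³ = −5x². Subtract (−5x²)·D = 15x⁵ − 25x⁴ + 40x³ + 25x². Remainder: 18x⁴ − 15x³ + 23x² + 70x + 25.
Step 4: lead(18x⁴ − 15x³ + 23x² + 70x + 25) ÷ lead(D) = 18x⁴ ÷ −3x³ = −6x. Subtract (−6x)·D = 18x⁴ − 30x³ + 48x² + 30x. Remainder: 15x³ − 25x² + 40x + 25.
Step 5: lead(15x³ − 25x² + 40x + 25) ÷ lead(D) = 15x³ ÷ −3x³ = −5. Subtract (−5)·D = 15x³ − 25x² + 40x + 25. Remainder: 0.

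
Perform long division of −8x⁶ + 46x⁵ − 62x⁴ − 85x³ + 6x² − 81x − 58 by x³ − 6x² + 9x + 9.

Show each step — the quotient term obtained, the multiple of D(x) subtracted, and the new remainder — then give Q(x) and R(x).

Step 1: lead(−8x⁶ + 46x⁵ − 62x⁴ − 85x³ + 6x² − 81x − 58) ÷ lead(D) = −8x⁶ ÷ x³ = −8x³. Subtract (−8x³)·D = −8x⁶ + 48x⁵ − 72x⁴ − 72x³. Remainder: −2x⁵ + 10x⁴ − 13x³ + 6x² − 81x − 58.
Step 2: lead(−2x⁵ + 10x⁴ − 13x³ + 6x² − 81x − 58) ÷ lead(D) = −2x⁵ ÷ x³ = −2x². Subtract (−2x²)·D = −2x⁵ + 12x⁴ − 18x³ − 18x². Remainder: −2x⁴ + 5x³ + 24x² − 81x − 58.
Step 3: lead(−2x⁴ + 5x³ + 24x² − 81x − 58) ÷ lead(D) = −2x⁴ ÷ x³ = −2x. Subtract (−2x)·D = −2x⁴ + 12x³ − 18x² − 18x. Remainder: −7x³ + 42x² − 63x − 58.
Step 4: lead(−7x³ + 42x² − 63x − 58) ÷ lead(D) = −7x³ ÷ x³ = −7. Subtract (−7)·D = −7x³ + 42x² − 63x − 63. Remainder: 5.

Q(x) = −8x³ − 2x² − 2x − 7; R(x) = 5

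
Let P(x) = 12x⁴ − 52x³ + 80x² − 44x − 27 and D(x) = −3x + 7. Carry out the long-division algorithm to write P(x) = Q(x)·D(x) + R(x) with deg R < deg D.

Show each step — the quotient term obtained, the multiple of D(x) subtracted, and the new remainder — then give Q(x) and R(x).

Q(x) = −4x³ + 8x² − 8x − 4; R(x) = 1

Step 1: lead(12x⁴ − 52x³ + 80x² − 44x − 27) ÷ lead(D) = 12x⁴ ÷ −3x = −4x³. Subtract (−4x³)·D = 12x⁴ − 28x³. Remainder: −24x³ + 80x² − 44x − 27.
Step 2: lead(−24x³ + 80x² − 44x − 27) ÷ lead(D) = −24x³ ÷ −3x = 8x². Subtract (8x²)·D = −24x³ + 56x². Remainder: 24x² − 44x − 27.
Step 3: lead(24x² − 44x − 27) ÷ lead(D) = 24x² ÷ −3x = −8x. Subtract (−8x)·D = 24x² − 56x. Remainder: 12x − 27.
Step 4: lead(12x − 27) ÷ lead(D) = 12x ÷ −3x = −4. Subtract (−4)·D = 12x − 28. Remainder: 1.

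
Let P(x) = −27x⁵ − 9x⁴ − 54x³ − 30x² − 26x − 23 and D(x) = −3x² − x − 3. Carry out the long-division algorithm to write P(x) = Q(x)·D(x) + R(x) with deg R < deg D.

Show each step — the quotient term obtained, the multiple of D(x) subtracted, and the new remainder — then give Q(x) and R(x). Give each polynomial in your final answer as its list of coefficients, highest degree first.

Step 1: lead(−27x⁵ − 9x⁴ − 54x³ − 30x² − 26x − 23) ÷ lead(D) = −27x⁵ ÷ −3x² = 9x³. Subtract (9x³)·D = −27x⁵ − 9x⁴ − 27x³. Remainder: −27x³ − 30x² − 26x − 23.
Step 2: lead(−27x³ − 30x² − 26x − 23) ÷ lead(D) = −27x³ ÷ −3x² = 9x. Subtract (9x)·D = −27x³ − 9x² − 27x. Remainder: −21x² + x − 23.
Step 3: lead(−21x² + x − 23) ÷ lead(D) = −21x² ÷ −3x² = 7. Subtract (7)·D = −21x² − 7x − 21. Remainder: 8x − 2.

Q = [9, 0, 9, 7]; R = [8, -2]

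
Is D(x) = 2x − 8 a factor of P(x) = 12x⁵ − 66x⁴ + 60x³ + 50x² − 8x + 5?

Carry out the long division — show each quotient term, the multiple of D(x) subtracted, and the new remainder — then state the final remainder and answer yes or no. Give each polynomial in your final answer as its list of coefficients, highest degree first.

R = [5], so D(x) is not a factor of P(x). no

Step 1: lead(12x⁵ − 66x⁴ + 60x³ + 50x² − 8x + 5) ÷ lead(D) = 12x⁵ ÷ 2x = 6x⁴. Subtract (6x⁴)·D = 12x⁵ − 48x⁴. Remainder: −18x⁴ + 60x³ + 50x² − 8x + 5.
Step 2: lead(−18x⁴ + 60x³ + 50x² − 8x + 5) ÷ lead(D) = −18x⁴ ÷ 2x = −9x³. Subtract (−9x³)·D = −18x⁴ + 72x³. Remainder: −12x³ + 50x² − 8x + 5.
Step 3: lead(−12x³ + 50x² − 8x + 5) ÷ lead(D) = −12x³ ÷ 2x = −6x². Subtract (−6x²)·D = −12x³ + 48x². Remainder: 2x² − 8x + 5.
Step 4: lead(2x² − 8x + 5) ÷ lead(D) = 2x² ÷ 2x = x. Subtract (x)·D = 2x² − 8x. Remainder: 5.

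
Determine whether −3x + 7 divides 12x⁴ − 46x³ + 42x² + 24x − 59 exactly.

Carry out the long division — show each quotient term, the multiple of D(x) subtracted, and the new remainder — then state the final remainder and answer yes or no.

R(x) = −3, so D(x) is not a factor of P(x). no

Step 1: lead(12x⁴ − 46x³ + 42x² + 24x − 59) ÷ lead(D) = 12x⁴ ÷ −3x = −4x³. Subtract (−4x³)·D = 12x⁴ − 28x³. Remainder: −18x³ + 42x² + 24x − 59.
Step 2: lead(−18x³ + 42x² + 24x − 59) ÷ lead(D) = −18x³ ÷ −3x = 6x². Subtract (6x²)·D = −18x³ + 42x². Remainder: 24x − 59.
Step 3: lead(24x − 59) ÷ lead(D) = 24x ÷ −3x = −8. Subtract (−8)·D = 24x − 56. Remainder: −3.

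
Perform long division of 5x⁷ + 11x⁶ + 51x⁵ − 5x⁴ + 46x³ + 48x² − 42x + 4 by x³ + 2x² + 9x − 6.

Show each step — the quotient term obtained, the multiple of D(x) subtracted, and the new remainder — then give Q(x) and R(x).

Step 1: lead(5x⁷ + 11x⁶ + 51x⁵ − 5x⁴ + 46x³ + 48x² − 42x + 4) ÷ lead(D) = 5x⁷ ÷ x³ = 5x⁴. Subtract (5x⁴)·D = 5x⁷ + 10x⁶ + 45x⁵ − 30x⁴. Remainder: x⁶ + 6x⁵ + 25x⁴ + 46x³ + 48x² − 42x + 4.
Step 2: lead(x⁶ + 6x⁵ + 25x⁴ + 46x³ + 48x² − 42x + 4) ÷ lead(D) = x⁶ ÷ x³ = x³. Subtract (x³)·D = x⁶ + 2x⁵ + 9x⁴ − 6x³. Remainder: 4x⁵ + 16x⁴ + 52x³ + 48x² − 42x + 4.
Step 3: lead(4x⁵ + 16x⁴ + 52x³ + 48x² − 42x + 4) ÷ lead(D) = 4x⁵ ÷ x³ = 4x². Subtract (4x²)·D = 4x⁵ + 8x⁴ + 36x³ − 24x². Remainder: 8x⁴ + 16x³ + 72x² − 42x + 4.
Step 4: lead(8x⁴ + 16x³ + 72x² − 42x + 4) ÷ lead(D) = 8x⁴ ÷ x³ = 8x. Subtract (8x)·D = 8x⁴ + 16x³ + 72x² − 48x. Remainder: 6x + 4.

Q(x) = 5x⁴ + x³ + 4x² + 8x; R(x) = 6x + 4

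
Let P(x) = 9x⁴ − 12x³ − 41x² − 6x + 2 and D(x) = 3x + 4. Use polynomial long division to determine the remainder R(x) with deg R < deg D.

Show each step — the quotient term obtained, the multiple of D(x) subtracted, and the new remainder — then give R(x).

R(x) = −6

Step 1: lead(9x⁴ − 12x³ − 41x² − 6x + 2) ÷ lead(D) = 9x⁴ ÷ 3x = 3x³. Subtract (3x³)·D = 9x⁴ + 12x³. Remainder: −24x³ − 41x² − 6x + 2.
Step 2: lead(−24x³ − 41x² − 6x + 2) ÷ lead(D) = −24x³ ÷ 3x = −8x². Subtract (−8x²)·D = −24x³ − 32x². Remainder: −9x² − 6x + 2.
Step 3: lead(−9x² − 6x + 2) ÷ lead(D) = −9x² ÷ 3x = −3x. Subtract (−3x)·D = −9x² − 12x. Remainder: 6x + 2.
Step 4: lead(6x + 2) ÷ lead(D) = 6x ÷ 3x = 2. Subtract (2)·D = 6x + 8. Remainder: −6.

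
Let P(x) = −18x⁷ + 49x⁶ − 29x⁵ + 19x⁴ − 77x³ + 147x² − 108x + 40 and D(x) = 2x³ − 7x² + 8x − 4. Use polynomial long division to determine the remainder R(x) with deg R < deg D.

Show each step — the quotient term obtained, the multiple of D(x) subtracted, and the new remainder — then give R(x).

Step 1: lead(−18x⁷ + 49x⁶ − 29x⁵ + 19x⁴ − 77x³ + 147x² − 108x + 40) ÷ lead(D) = −18x⁷ ÷ 2x³ = −9x⁴. Subtract (−9x⁴)·D = −18x⁷ + 63x⁶ − 72x⁵ + 36x⁴. Remainder: −14x⁶ + 43x⁵ − 17x⁴ − 77x³ + 147x² − 108x + 40.
Step 2: lead(−14x⁶ + 43x⁵ − 17x⁴ − 77x³ + 147x² − 108x + 40) ÷ lead(D) = −14x⁶ ÷ 2x³ = −7x³. Subtract (−7x³)·D = −14x⁶ + 49x⁵ − 56x⁴ + 28x³. Remainder: −6x⁵ + 39x⁴ − 105x³ + 147x² − 108x + 40.
Step 3: lead(−6x⁵ + 39x⁴ − 105x³ + 147x² − 108x + 40) ÷ lead(D) = −6x⁵ ÷ 2x³ = −3x². Subtract (−3x²)·D = −6x⁵ + 21x⁴ − 24x³ + 12x². Remainder: 18x⁴ − 81x³ + 135x² − 108x + 40.
Step 4: lead(18x⁴ − 81x³ + 135x² − 108x + 40) ÷ lead(D) = 18x⁴ ÷ 2x³ = 9x. Subtract (9x)·D = 18x⁴ − 63x³ + 72x² − 36x. Remainder: −18x³ + 63x² − 72x + 40.
Step 5: lead(−18x³ + 63x² − 72x + 40) ÷ lead(D) = −18x³ ÷ 2x³ = −9. Subtract (−9)·D = −18x³ + 63x² − 72x + 36. Remainder: 4.

R(x) = 4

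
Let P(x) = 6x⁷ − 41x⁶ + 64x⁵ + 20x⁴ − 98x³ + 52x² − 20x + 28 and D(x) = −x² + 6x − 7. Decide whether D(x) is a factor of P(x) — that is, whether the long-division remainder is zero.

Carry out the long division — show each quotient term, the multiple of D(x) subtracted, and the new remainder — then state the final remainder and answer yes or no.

Step 1: lead(6x⁷ − 41x⁶ + 64x⁵ + 20x⁴ − 98x³ + 52x² − 20x + 28) ÷ lead(D) = 6x⁷ ÷ −x² = −6x⁵. Subtract (−6x⁵)·D = 6x⁷ − 36x⁶ + 42x⁵. Remainder: −5x⁶ + 22x⁵ + 20x⁴ − 98x³ + 52x² − 20x + 28.
Step 2: lead(−5x⁶ + 22x⁵ + 20x⁴ − 98x³ + 52x² − 20x + 28) ÷ lead(D) = −5x⁶ ÷ −x² = 5x⁴. Subtract (5x⁴)·D = −5x⁶ + 30x⁵ − 35x⁴. Remainder: −8x⁵ + 55x⁴ − 98x³ + 52x² − 20x + 28.
Step 3: lead(−8x⁵ + 55x⁴ − 98x³ + 52x² − 20x + 28) ÷ lead(D) = −8x⁵ ÷ −x² = 8x³. Subtract (8x³)·D = −8x⁵ + 48x⁴ − 56x³. Remainder: 7x⁴ − 42x³ + 52x² − 20x + 28.
Step 4: lead(7x⁴ − 42x³ + 52x² − 20x + 28) ÷ lead(D) = 7x⁴ ÷ −x² = −7x². Subtract (−7x²)·D = 7x⁴ − 42x³ + 49x². Remainder: 3x² − 20x + 28.
Step 5: lead(3x² − 20x + 28) ÷ lead(D) = 3x² ÷ −x² = −3. Subtract (−3)·D = 3x² − 18x + 21. Remainder: −2x + 7.

R(x) = −2x + 7, so D(x) is not a factor of P(x). no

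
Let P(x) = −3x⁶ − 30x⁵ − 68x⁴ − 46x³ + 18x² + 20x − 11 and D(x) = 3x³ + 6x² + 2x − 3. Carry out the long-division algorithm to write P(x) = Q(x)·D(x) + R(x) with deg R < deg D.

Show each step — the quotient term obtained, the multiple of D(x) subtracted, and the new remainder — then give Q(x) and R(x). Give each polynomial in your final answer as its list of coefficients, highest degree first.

Q = [-1, -8, -6, 1]; R = [-8]

Step 1: lead(−3x⁶ − 30x⁵ − 68x⁴ − 46x³ + 18x² + 20x − 11) ÷ lead(D) = −3x⁶ ÷ 3x³ = −x³. Subtract (−x³)·D = −3x⁶ − 6x⁵ − 2x⁴ + 3x³. Remainder: −24x⁵ − 66x⁴ − 49x³ + 18x² + 20x − 11.
Step 2: lead(−24x⁵ − 66x⁴ − 49x³ + 18x² + 20x − 11) ÷ lead(D) = −24x⁵ ÷ 3x³ = −8x². Subtract (−8x²)·D = −24x⁵ − 48x⁴ − 16x³ + 24x². Remainder: −18x⁴ − 33x³ − 6x² + 20x − 11.
Step 3: lead(−18x⁴ − 33x³ − 6x² + 20x − 11) ÷ lead(D) = −18x⁴ ÷ 3x³ = −6x. Subtract (−6x)·D = −18x⁴ − 36x³ − 12x² + 18x. Remainder: 3x³ + 6x² + 2x − 11.
Step 4: lead(3x³ + 6x² + 2x − 11) ÷ lead(D) = 3x³ ÷ 3x³ = 1. Subtract (1)·D = 3x³ + 6x² + 2x − 3. Remainder: −8.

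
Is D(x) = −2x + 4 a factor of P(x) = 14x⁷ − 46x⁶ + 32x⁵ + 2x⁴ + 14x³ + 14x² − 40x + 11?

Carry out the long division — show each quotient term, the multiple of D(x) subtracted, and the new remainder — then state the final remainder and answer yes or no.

R(x) = 3, so D(x) is not a factor of P(x). no

Step 1: lead(14x⁷ − 46x⁶ + 32x⁵ + 2x⁴ + 14x³ + 14x² − 40x + 11) ÷ lead(D) = 14x⁷ ÷ −2x = −7x⁶. Subtract (−7x⁶)·D = 14x⁷ − 28x⁶. Remainder: −18x⁶ + 32x⁵ + 2x⁴ + 14x³ + 14x² − 40x + 11.
Step 2: lead(−18x⁶ + 32x⁵ + 2x⁴ + 14x³ + 14x² − 40x + 11) ÷ lead(D) = −18x⁶ ÷ −2x = 9x⁵. Subtract (9x⁵)·D = −18x⁶ + 36x⁵. Remainder: −4x⁵ + 2x⁴ + 14x³ + 14x² − 40x + 11.
Step 3: lead(−4x⁵ + 2x⁴ + 14x³ + 14x² − 40x + 11) ÷ lead(D) = −4x⁵ ÷ −2x = 2x⁴. Subtract (2x⁴)·D = −4x⁵ + 8x⁴. Remainder: −6x⁴ + 14x³ + 14x² − 40x + 11.
Step 4: lead(−6x⁴ + 14x³ + 14x² − 40x + 11) ÷ lead(D) = −6x⁴ ÷ −2x = 3x³. Subtract (3x³)·D = −6x⁴ + 12x³. Remainder: 2x³ + 14x² − 40x + 11.
Step 5: lead(2x³ + 14x² − 40x + 11) ÷ lead(D) = 2x³ ÷ −2x = −x². Subtract (−x²)·D = 2x³ − 4x². Remainder: 18x² − 40x + 11.
Step 6: lead(18x² − 40x + 11) ÷ lead(D) = 18x² ÷ −2x = −9x. Subtract (−9x)·D = 18x² − 36x. Remainder: −4x + 11.
Step 7: lead(−4x + 11) ÷ lead(D) = −4x ÷ −2x = 2. Subtract (2)·D = −4x + 8. Remainder: 3.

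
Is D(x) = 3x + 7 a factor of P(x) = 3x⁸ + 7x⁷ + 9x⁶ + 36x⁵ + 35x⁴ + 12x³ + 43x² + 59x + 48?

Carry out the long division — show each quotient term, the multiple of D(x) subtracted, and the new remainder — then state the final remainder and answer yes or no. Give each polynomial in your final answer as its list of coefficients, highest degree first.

Step 1: lead(3x⁸ + 7x⁷ + 9x⁶ + 36x⁵ + 35x⁴ + 12x³ + 43x² + 59x + 48) ÷ lead(D) = 3x⁸ ÷ 3x = x⁷. Subtract (x⁷)·D = 3x⁸ + 7x⁷. Remainder: 9x⁶ + 36x⁵ + 35x⁴ + 12x³ + 43x² + 59x + 48.
Step 2: lead(9x⁶ + 36x⁵ + 35x⁴ + 12x³ + 43x² + 59x + 48) ÷ lead(D) = 9x⁶ ÷ 3x = 3x⁵. Subtract (3x⁵)·D = 9x⁶ + 21x⁵. Remainder: 15x⁵ + 35x⁴ + 12x³ + 43x² + 59x + 48.
Step 3: lead(15x⁵ + 35x⁴ + 12x³ + 43x² + 59x + 48) ÷ lead(D) = 15x⁵ ÷ 3x = 5x⁴. Subtract (5x⁴)·D = 15x⁵ + 35x⁴. Remainder: 12x³ + 43x² + 59x + 48.
Step 4: lead(12x³ + 43x² + 59x + 48) ÷ lead(D) = 12x³ ÷ 3x = 4x². Subtract (4x²)·D = 12x³ + 28x². Remainder: 15x² + 59x + 48.
Step 5: lead(15x² + 59x + 48) ÷ lead(D) = 15x² ÷ 3x = 5x. Subtract (5x)·D = 15x² + 35x. Remainder: 24x + 48.
Step 6: lead(24x + 48) ÷ lead(D) = 24x ÷ 3x = 8. Subtract (8)·D = 24x + 56. Remainder: −8.

R = [-8], so D(x) is not a factor of P(x). no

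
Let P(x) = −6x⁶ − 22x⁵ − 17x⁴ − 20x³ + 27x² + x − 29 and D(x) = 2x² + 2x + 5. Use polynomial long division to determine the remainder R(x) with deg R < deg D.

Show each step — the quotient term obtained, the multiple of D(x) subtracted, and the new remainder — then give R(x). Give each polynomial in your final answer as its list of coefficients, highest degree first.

R = [6]

Step 1: lead(−6x⁶ − 22x⁵ − 17x⁴ − 20x³ + 27x² + x − 29) ÷ lead(D) = −6x⁶ ÷ 2x² = −3x⁴. Subtract (−3x⁴)·D = −6x⁶ − 6x⁵ − 15x⁴. Remainder: −16x⁵ − 2x⁴ − 20x³ + 27x² + x − 29.
Step 2: lead(−16x⁵ − 2x⁴ − 20x³ + 27x² + x − 29) ÷ lead(D) = −16x⁵ ÷ 2x² = −8x³. Subtract (−8x³)·D = −16x⁵ − 16x⁴ − 40x³. Remainder: 14x⁴ + 20x³ + 27x² + x − 29.
Step 3: lead(14x⁴ + 20x³ + 27x² + x − 29) ÷ lead(D) = 14x⁴ ÷ 2x² = 7x². Subtract (7x²)·D = 14x⁴ + 14x³ + 35x². Remainder: 6x³ − 8x² + x − 29.
Step 4: lead(6x³ − 8x² + x − 29) ÷ lead(D) = 6x³ ÷ 2x² = 3x. Subtract (3x)·D = 6x³ + 6x² + 15x. Remainder: −14x² − 14x − 29.
Step 5: lead(−14x² − 14x − 29) ÷ lead(D) = −14x² ÷ 2x² = −7. Subtract (−7)·D = −14x² − 14x − 35. Remainder: 6.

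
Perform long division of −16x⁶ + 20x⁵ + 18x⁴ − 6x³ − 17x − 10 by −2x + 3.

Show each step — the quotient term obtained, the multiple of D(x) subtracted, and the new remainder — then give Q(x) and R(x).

Step 1: lead(−16x⁶ + 20x⁵ + 18x⁴ − 6x³ − 17x − 10) ÷ lead(D) = −16x⁶ ÷ −2x = 8x⁵. Subtract (8x⁵)·D = −16x⁶ + 24x⁵. Remainder: −4x⁵ + 18x⁴ − 6x³ − 17x − 10.
Step 2: lead(−4x⁵ + 18x⁴ − 6x³ − 17x − 10) ÷ lead(D) = −4x⁵ ÷ −2x = 2x⁴. Subtract (2x⁴)·D = −4x⁵ + 6x⁴. Remainder: 12x⁴ − 6x³ − 17x − 10.
Step 3: lead(12x⁴ − 6x³ − 17x − 10) ÷ lead(D) = 12x⁴ ÷ −2x = −6x³. Subtract (−6x³)·D = 12x⁴ − 18x³. Remainder: 12x³ − 17x − 10.
Step 4: lead(12x³ − 17x − 10) ÷ lead(D) = 12x³ ÷ −2x = −6x². Subtract (−6x²)·D = 12x³ − 18x². Remainder: 18x² − 17x − 10.
Step 5: lead(18x² − 17x − 10) ÷ lead(D) = 18x² ÷ −2x = −9x. Subtract (−9x)·D = 18x² − 27x. Remainder: 10x − 10.
Step 6: lead(10x − 10) ÷ lead(D) = 10x ÷ −2x = −5. Subtract (−5)·D = 10x − 15. Remainder: 5.

Q(x) = 8x⁵ + 2x⁴ − 6x³ − 6x² − 9x − 5; R(x) = 5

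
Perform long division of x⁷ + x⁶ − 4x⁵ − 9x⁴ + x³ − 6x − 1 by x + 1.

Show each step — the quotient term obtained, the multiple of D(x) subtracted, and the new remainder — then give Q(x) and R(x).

Q(x) = x⁶ − 4x⁴ − 5x³ + 6x² − 6x; R(x) = −1

Step 1: lead(x⁷ + x⁶ − 4x⁵ − 9x⁴ + x³ − 6x − 1) ÷ lead(D) = x⁷ ÷ x = x⁶. Subtract (x⁶)·D = x⁷ + x⁶. Remainder: −4x⁵ − 9x⁴ + x³ − 6x − 1.
Step 2: lead(−4x⁵ − 9x⁴ + x³ − 6x − 1) ÷ lead(D) = −4x⁵ ÷ x = −4x⁴. Subtract (−4x⁴)·D = −4x⁵ − 4x⁴. Remainder: −5x⁴ + x³ − 6x − 1.
Step 3: lead(−5x⁴ + x³ − 6x − 1) ÷ lead(D) = −5x⁴ ÷ x = −5x³. Subtract (−5x³)·D = −5x⁴ − 5x³. Remainder: 6x³ − 6x − 1.
Step 4: lead(6x³ − 6x − 1) ÷ lead(D) = 6x³ ÷ x = 6x². Subtract (6x²)·D = 6x³ + 6x². Remainder: −6x² − 6x − 1.
Step 5: lead(−6x² − 6x − 1) ÷ lead(D) = −6x² ÷ x = −6x. Subtract (−6x)·D = −6x² − 6x. Remainder: −1.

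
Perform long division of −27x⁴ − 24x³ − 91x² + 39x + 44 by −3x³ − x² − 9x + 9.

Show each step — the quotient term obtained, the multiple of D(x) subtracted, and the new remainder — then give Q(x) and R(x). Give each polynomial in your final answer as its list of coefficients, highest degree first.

Q = [9, 5]; R = [-5, 3, -1]

Step 1: lead(−27x⁴ − 24x³ − 91x² + 39x + 44) ÷ lead(D) = −27x⁴ ÷ −3x³ = 9x. Subtract (9x)·D = −27x⁴ − 9x³ − 81x² + 81x. Remainder: −15x³ − 10x² − 42x + 44.
Step 2: lead(−15x³ − 10x² − 42x + 44) ÷ lead(D) = −15x³ ÷ −3x³ = 5. Subtract (5)·D = −15x³ − 5x² − 45x + 45. Remainder: −5x² + 3x − 1.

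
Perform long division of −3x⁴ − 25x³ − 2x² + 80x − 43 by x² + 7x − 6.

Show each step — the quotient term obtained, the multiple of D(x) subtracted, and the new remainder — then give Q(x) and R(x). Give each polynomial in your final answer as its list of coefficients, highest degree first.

Step 1: lead(−3x⁴ − 25x³ − 2x² + 80x − 43) ÷ lead(D) = −3x⁴ ÷ x² = −3x². Subtract (−3x²)·D = −3x⁴ − 21x³ + 18x². Remainder: −4x³ − 20x² + 80x − 43.
Step 2: lead(−4x³ − 20x² + 80x − 43) ÷ lead(D) = −4x³ ÷ x² = −4x. Subtract (−4x)·D = −4x³ − 28x² + 24x. Remainder: 8x² + 56x − 43.
Step 3: lead(8x² + 56x − 43) ÷ lead(D) = 8x² ÷ x² = 8. Subtract (8)·D = 8x² + 56x − 48. Remainder: 5.

Q = [-3, -4, 8]; R = [5]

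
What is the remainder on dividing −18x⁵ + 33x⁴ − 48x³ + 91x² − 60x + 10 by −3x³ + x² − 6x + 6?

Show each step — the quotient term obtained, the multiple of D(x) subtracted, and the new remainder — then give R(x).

R(x) = 4

Step 1: lead(−18x⁵ + 33x⁴ − 48x³ + 91x² − 60x + 10) ÷ lead(D) = −18x⁵ ÷ −3x³ = 6x². Subtract (6x²)·D = −18x⁵ + 6x⁴ − 36x³ + 36x². Remainder: 27x⁴ − 12x³ + 55x² − 60x + 10.
Step 2: lead(27x⁴ − 12x³ + 55x² − 60x + 10) ÷ lead(D) = 27x⁴ ÷ −3x³ = −9x. Subtract (−9x)·D = 27x⁴ − 9x³ + 54x² − 54x. Remainder: −3x³ + x² − 6x + 10.
Step 3: lead(−3x³ + x² − 6x + 10) ÷ lead(D) = −3x³ ÷ −3x³ = 1. Subtract (1)·D = −3x³ + x² − 6x + 6. Remainder: 4.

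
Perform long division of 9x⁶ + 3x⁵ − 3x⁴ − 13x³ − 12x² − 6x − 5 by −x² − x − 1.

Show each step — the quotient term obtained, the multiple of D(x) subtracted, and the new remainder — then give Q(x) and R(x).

Q(x) = −9x⁴ + 6x³ + 6x² + x + 5; R(x) = 0

Step 1: lead(9x⁶ + 3x⁵ − 3x⁴ − 13x³ − 12x² − 6x − 5) ÷ lead(D) = 9x⁶ ÷ −x² = −9x⁴. Subtract (−9x⁴)·D = 9x⁶ + 9x⁵ + 9x⁴. Remainder: −6x⁵ − 12x⁴ − 13x³ − 12x² − 6x − 5.
Step 2: lead(−6x⁵ − 12x⁴ − 13x³ − 12x² − 6x − 5) ÷ lead(D) = −6x⁵ ÷ −x² = 6x³. Subtract (6x³)·D = −6x⁵ − 6x⁴ − 6x³. Remainder: −6x⁴ − 7x³ − 12x² − 6x − 5.
Step 3: lead(−6x⁴ − 7x³ − 12x² − 6x − 5) ÷ lead(D) = −6x⁴ ÷ −x² = 6x². Subtract (6x²)·D = −6x⁴ − 6x³ − 6x². Remainder: −x³ − 6x² − 6x − 5.
Step 4: lead(−x³ − 6x² − 6x − 5) ÷ lead(D) = −x³ ÷ −x² = x. Subtract (x)·D = −x³ − x² − x. Remainder: −5x² − 5x − 5.
Step 5: lead(−5x² − 5x − 5) ÷ lead(D) = −5x² ÷ −x² = 5. Subtract (5)·D = −5x² − 5x − 5. Remainder: 0.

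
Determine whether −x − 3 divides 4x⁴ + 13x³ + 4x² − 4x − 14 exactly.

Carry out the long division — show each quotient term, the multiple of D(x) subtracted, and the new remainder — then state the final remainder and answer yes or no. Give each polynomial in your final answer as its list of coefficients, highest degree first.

R = [7], so D(x) is not a factor of P(x). no

Step 1: lead(4x⁴ + 13x³ + 4x² − 4x − 14) ÷ lead(D) = 4x⁴ ÷ −x = −4x³. Subtract (−4x³)·D = 4x⁴ + 12x³. Remainder: x³ + 4x² − 4x − 14.
Step 2: lead(x³ + 4x² − 4x − 14) ÷ lead(D) = x³ ÷ −x = −x². Subtract (−x²)·D = x³ + 3x². Remainder: x² − 4x − 14.
Step 3: lead(x² − 4x − 14) ÷ lead(D) = x² ÷ −x = −x. Subtract (−x)·D = x² + 3x. Remainder: −7x − 14.
Step 4: lead(−7x − 14) ÷ lead(D) = −7x ÷ −x = 7. Subtract (7)·D = −7x − 21. Remainder: 7.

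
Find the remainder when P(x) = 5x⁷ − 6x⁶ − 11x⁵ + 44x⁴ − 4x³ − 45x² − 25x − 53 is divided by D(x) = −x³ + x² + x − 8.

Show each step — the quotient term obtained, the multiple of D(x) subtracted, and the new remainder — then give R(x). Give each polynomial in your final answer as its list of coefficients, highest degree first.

Step 1: lead(5x⁷ − 6x⁶ − 11x⁵ + 44x⁴ − 4x³ − 45x² − 25x − 53) ÷ lead(D) = 5x⁷ ÷ −x³ = −5x⁴. Subtract (−5x⁴)·D = 5x⁷ − 5x⁶ − 5x⁵ + 40x⁴. Remainder: −x⁶ − 6x⁵ + 4x⁴ − 4x³ − 45x² − 25x − 53.
Step 2: lead(−x⁶ − 6x⁵ + 4x⁴ − 4x³ − 45x² − 25x − 53) ÷ lead(D) = −x⁶ ÷ −x³ = x³. Subtract (x³)·D = −x⁶ + x⁵ + x⁴ − 8x³. Remainder: −7x⁵ + 3x⁴ + 4x³ − 45x² − 25x − 53.
Step 3: lead(−7x⁵ + 3x⁴ + 4x³ − 45x² − 25x − 53) ÷ lead(D) = −7x⁵ ÷ −x³ = 7x². Subtract (7x²)·D = −7x⁵ + 7x⁴ + 7x³ − 56x². Remainder: −4x⁴ − 3x³ + 11x² − 25x − 53.
Step 4: lead(−4x⁴ − 3x³ + 11x² − 25x − 53) ÷ lead(D) = −4x⁴ ÷ −x³ = 4x. Subtract (4x)·D = −4x⁴ + 4x³ + 4x² − 32x. Remainder: −7x³ + 7x² + 7x − 53.
Step 5: lead(−7x³ + 7x² + 7x − 53) ÷ lead(D) = −7x³ ÷ −x³ = 7. Subtract (7)·D = −7x³ + 7x² + 7x − 56. Remainder: 3.

R = [3]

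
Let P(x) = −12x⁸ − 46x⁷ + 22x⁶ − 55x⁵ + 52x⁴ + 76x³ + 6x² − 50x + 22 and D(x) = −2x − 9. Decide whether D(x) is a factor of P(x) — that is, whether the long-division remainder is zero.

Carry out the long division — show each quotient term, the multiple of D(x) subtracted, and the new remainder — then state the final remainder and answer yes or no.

Step 1: lead(−12x⁸ − 46x⁷ + 22x⁶ − 55x⁵ + 52x⁴ + 76x³ + 6x² − 50x + 22) ÷ lead(D) = −12x⁸ ÷ −2x = 6x⁷. Subtract (6x⁷)·D = −12x⁸ − 54x⁷. Remainder: 8x⁷ + 22x⁶ − 55x⁵ + 52x⁴ + 76x³ + 6x² − 50x + 22.
Step 2: lead(8x⁷ + 22x⁶ − 55x⁵ + 52x⁴ + 76x³ + 6x² − 50x + 22) ÷ lead(D) = 8x⁷ ÷ −2x = −4x⁶. Subtract (−4x⁶)·D = 8x⁷ + 36x⁶. Remainder: −14x⁶ − 55x⁵ + 52x⁴ + 76x³ + 6x² − 50x + 22.
Step 3: lead(−14x⁶ − 55x⁵ + 52x⁴ + 76x³ + 6x² − 50x + 22) ÷ lead(D) = −14x⁶ ÷ −2x = 7x⁵. Subtract (7x⁵)·D = −14x⁶ − 63x⁵. Remainder: 8x⁵ + 52x⁴ + 76x³ + 6x² − 50x + 22.
Step 4: lead(8x⁵ + 52x⁴ + 76x³ + 6x² − 50x + 22) ÷ lead(D) = 8x⁵ ÷ −2x = −4x⁴. Subtract (−4x⁴)·D = 8x⁵ + 36x⁴. Remainder: 16x⁴ + 76x³ + 6x² − 50x + 22.
Step 5: lead(16x⁴ + 76x³ + 6x² − 50x + 22) ÷ lead(D) = 16x⁴ ÷ −2x = −8x³. Subtract (−8x³)·D = 16x⁴ + 72x³. Remainder: 4x³ + 6x² − 50x + 22.
Step 6: lead(4x³ + 6x² − 50x + 22) ÷ lead(D) = 4x³ ÷ −2x = −2x². Subtract (−2x²)·D = 4x³ + 18x². Remainder: −12x² − 50x + 22.
Step 7: lead(−12x² − 50x + 22) ÷ lead(D) = −12x² ÷ −2x = 6x. Subtract (6x)·D = −12x² − 54x. Remainder: 4x + 22.
Step 8: lead(4x + 22) ÷ lead(D) = 4x ÷ −2x = −2. Subtract (−2)·D = 4x + 18. Remainder: 4.

R(x) = 4, so D(x) is not a factor of P(x). no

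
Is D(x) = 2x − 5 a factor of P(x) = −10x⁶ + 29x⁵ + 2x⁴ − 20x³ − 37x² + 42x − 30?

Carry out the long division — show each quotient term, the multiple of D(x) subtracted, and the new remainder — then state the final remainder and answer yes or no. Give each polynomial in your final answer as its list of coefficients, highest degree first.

R = [0], so D(x) is a factor of P(x). yes

Step 1: lead(−10x⁶ + 29x⁵ + 2x⁴ − 20x³ − 37x² + 42x − 30) ÷ lead(D) = −10x⁶ ÷ 2x = −5x⁵. Subtract (−5x⁵)·D = −10x⁶ + 25x⁵. Remainder: 4x⁵ + 2x⁴ − 20x³ − 37x² + 42x − 30.
Step 2: lead(4x⁵ + 2x⁴ − 20x³ − 37x² + 42x − 30) ÷ lead(D) = 4x⁵ ÷ 2x = 2x⁴. Subtract (2x⁴)·D = 4x⁵ − 10x⁴. Remainder: 12x⁴ − 20x³ − 37x² + 42x − 30.
Step 3: lead(12x⁴ − 20x³ − 37x² + 42x − 30) ÷ lead(D) = 12x⁴ ÷ 2x = 6x³. Subtract (6x³)·D = 12x⁴ − 30x³. Remainder: 10x³ − 37x² + 42x − 30.
Step 4: lead(10x³ − 37x² + 42x − 30) ÷ lead(D) = 10x³ ÷ 2x = 5x². Subtract (5x²)·D = 10x³ − 25x². Remainder: −12x² + 42x − 30.
Step 5: lead(−12x² + 42x − 30) ÷ lead(D) = −12x² ÷ 2x = −6x. Subtract (−6x)·D = −12x² + 30x. Remainder: 12x − 30.
Step 6: lead(12x − 30) ÷ lead(D) = 12x ÷ 2x = 6. Subtract (6)·D = 12x − 30. Remainder: 0.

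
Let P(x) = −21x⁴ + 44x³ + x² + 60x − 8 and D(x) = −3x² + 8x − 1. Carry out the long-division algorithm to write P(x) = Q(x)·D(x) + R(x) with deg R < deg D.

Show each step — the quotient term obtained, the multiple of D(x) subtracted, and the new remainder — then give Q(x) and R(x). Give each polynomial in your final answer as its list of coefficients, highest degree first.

Q = [7, 4, 8]; R = [0]

Step 1: lead(−21x⁴ + 44x³ + x² + 60x − 8) ÷ lead(D) = −21x⁴ ÷ −3x² = 7x². Subtract (7x²)·D = −21x⁴ + 56x³ − 7x². Remainder: −12x³ + 8x² + 60x − 8.
Step 2: lead(−12x³ + 8x² + 60x − 8) ÷ lead(D) = −12x³ ÷ −3x² = 4x. Subtract (4x)·D = −12x³ + 32x² − 4x. Remainder: −24x² + 64x − 8.
Step 3: lead(−24x² + 64x − 8) ÷ lead(D) = −24x² ÷ −3x² = 8. Subtract (8)·D = −24x² + 64x − 8. Remainder: 0.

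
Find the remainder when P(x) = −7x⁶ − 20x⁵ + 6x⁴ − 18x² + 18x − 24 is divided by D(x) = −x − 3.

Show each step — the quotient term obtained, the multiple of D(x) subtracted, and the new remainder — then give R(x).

R(x) = 3

Step 1: lead(−7x⁶ − 20x⁵ + 6x⁴ − 18x² + 18x − 24) ÷ lead(D) = −7x⁶ ÷ −x = 7x⁵. Subtract (7x⁵)·D = −7x⁶ − 21x⁵. Remainder: x⁵ + 6x⁴ − 18x² + 18x − 24.
Step 2: lead(x⁵ + 6x⁴ − 18x² + 18x − 24) ÷ lead(D) = x⁵ ÷ −x = −x⁴. Subtract (−x⁴)·D = x⁵ + 3x⁴. Remainder: 3x⁴ − 18x² + 18x − 24.
Step 3: lead(3x⁴ − 18x² + 18x − 24) ÷ lead(D) = 3x⁴ ÷ −x = −3x³. Subtract (−3x³)·D = 3x⁴ + 9x³. Remainder: −9x³ − 18x² + 18x − 24.
Step 4: lead(−9x³ − 18x² + 18x − 24) ÷ lead(D) = −9x³ ÷ −x = 9x². Subtract (9x²)·D = −9x³ − 27x². Remainder: 9x² + 18x − 24.
Step 5: lead(9x² + 18x − 24) ÷ lead(D) = 9x² ÷ −x = −9x. Subtract (−9x)·D = 9x² + 27x. Remainder: −9x − 24.
Step 6: lead(−9x − 24) ÷ lead(D) = −9x ÷ −x = 9. Subtract (9)·D = −9x − 27. Remainder: 3.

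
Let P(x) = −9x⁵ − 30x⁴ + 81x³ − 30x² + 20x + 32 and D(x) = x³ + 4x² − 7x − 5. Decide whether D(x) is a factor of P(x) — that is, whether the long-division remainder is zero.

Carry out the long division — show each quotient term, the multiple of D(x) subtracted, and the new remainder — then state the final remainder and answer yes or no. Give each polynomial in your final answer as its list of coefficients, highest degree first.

Step 1: lead(−9x⁵ − 30x⁴ + 81x³ − 30x² + 20x + 32) ÷ lead(D) = −9x⁵ ÷ x³ = −9x². Subtract (−9x²)·D = −9x⁵ − 36x⁴ + 63x³ + 45x². Remainder: 6x⁴ + 18x³ − 75x² + 20x + 32.
Step 2: lead(6x⁴ + 18x³ − 75x² + 20x + 32) ÷ lead(D) = 6x⁴ ÷ x³ = 6x. Subtract (6x)·D = 6x⁴ + 24x³ − 42x² − 30x. Remainder: −6x³ − 33x² + 50x + 32.
Step 3: lead(−6x³ − 33x² + 50x + 32) ÷ lead(D) = −6x³ ÷ x³ = −6. Subtract (−6)·D = −6x³ − 24x² + 42x + 30. Remainder: −9x² + 8x + 2.

R = [-9, 8, 2], so D(x) is not a factor of P(x). no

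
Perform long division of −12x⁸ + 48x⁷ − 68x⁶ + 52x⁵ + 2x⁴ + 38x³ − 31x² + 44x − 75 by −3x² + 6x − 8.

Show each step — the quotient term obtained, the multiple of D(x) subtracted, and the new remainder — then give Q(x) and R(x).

Q(x) = 4x⁶ − 8x⁵ − 4x⁴ − 4x³ + 2x² + 2x + 9; R(x) = 6x − 3

Step 1: lead(−12x⁸ + 48x⁷ − 68x⁶ + 52x⁵ + 2x⁴ + 38x³ − 31x² + 44x − 75) ÷ lead(D) = −12x⁸ ÷ −3x² = 4x⁶. Subtract (4x⁶)·D = −12x⁸ + 24x⁷ − 32x⁶. Remainder: 24x⁷ − 36x⁶ + 52x⁵ + 2x⁴ + 38x³ − 31x² + 44x − 75.
Step 2: lead(24x⁷ − 36x⁶ + 52x⁵ + 2x⁴ + 38x³ − 31x² + 44x − 75) ÷ lead(D) = 24x⁷ ÷ −3x² = −8x⁵. Subtract (−8x⁵)·D = 24x⁷ − 48x⁶ + 64x⁵. Remainder: 12x⁶ − 12x⁵ + 2x⁴ + 38x³ − 31x² + 44x − 75.
Step 3: lead(12x⁶ − 12x⁵ + 2x⁴ + 38x³ − 31x² + 44x − 75) ÷ lead(D) = 12x⁶ ÷ −3x² = −4x⁴. Subtract (−4x⁴)·D = 12x⁶ − 24x⁵ + 32x⁴. Remainder: 12x⁵ − 30x⁴ + 38x³ − 31x² + 44x − 75.
Step 4: lead(12x⁵ − 30x⁴ + 38x³ − 31x² + 44x − 75) ÷ lead(D) = 12x⁵ ÷ −3x² = −4x³. Subtract (−4x³)·D = 12x⁵ − 24x⁴ + 32x³. Remainder: −6x⁴ + 6x³ − 31x² + 44x − 75.
Step 5: lead(−6x⁴ + 6x³ − 31x² + 44x − 75) ÷ lead(D) = −6x⁴ ÷ −3x² = 2x². Subtract (2x²)·D = −6x⁴ + 12x³ − 16x². Remainder: −6x³ − 15x² + 44x − 75.
Step 6: lead(−6x³ − 15x² + 44x − 75) ÷ lead(D) = −6x³ ÷ −3x² = 2x. Subtract (2x)·D = −6x³ + 12x² − 16x. Remainder: −27x² + 60x − 75.
Step 7: lead(−27x² + 60x − 75) ÷ lead(D) = −27x² ÷ −3x² = 9. Subtract (9)·D = −27x² + 54x − 72. Remainder: 6x − 3.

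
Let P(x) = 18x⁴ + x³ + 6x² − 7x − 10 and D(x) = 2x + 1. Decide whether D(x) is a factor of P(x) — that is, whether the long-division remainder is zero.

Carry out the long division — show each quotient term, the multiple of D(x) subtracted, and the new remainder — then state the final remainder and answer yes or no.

Step 1: lead(18x⁴ + x³ + 6x² − 7x − 10) ÷ lead(D) = 18x⁴ ÷ 2x = 9x³. Subtract (9x³)·D = 18x⁴ + 9x³. Remainder: −8x³ + 6x² − 7x − 10.
Step 2: lead(−8x³ + 6x² − 7x − 10) ÷ lead(D) = −8x³ ÷ 2x = −4x². Subtract (−4x²)·D = −8x³ − 4x². Remainder: 10x² − 7x − 10.
Step 3: lead(10x² − 7x − 10) ÷ lead(D) = 10x² ÷ 2x = 5x. Subtract (5x)·D = 10x² + 5x. Remainder: −12x − 10.
Step 4: lead(−12x − 10) ÷ lead(D) = −12x ÷ 2x = −6. Subtract (−6)·D = −12x − 6. Remainder: −4.

R(x) = −4, so D(x) is not a factor of P(x). no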